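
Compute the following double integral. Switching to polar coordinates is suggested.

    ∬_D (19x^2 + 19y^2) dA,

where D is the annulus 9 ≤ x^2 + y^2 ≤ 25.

The region D is 3 ≤ r ≤ 5, 0 ≤ θ ≤ 2π in polar coordinates, where x = r cos(θ), y = r sin(θ), and dA = r dr dθ.

Under the substitution, the integrand becomes 19r^2, so

    ∬_D (19x^2 + 19y^2) dA = ∫_{0}^{2π} ∫_{3}^{5} (19r^2) · r dr dθ.

Inner integral (in r): ∫_{3}^{5} (19r^2) · r dr = 2584.

Outer integral (in θ): ∫_{0}^{2π} (2584) dθ = 5168π.

Therefore ∬_D (19x^2 + 19y^2) dA = 5168π.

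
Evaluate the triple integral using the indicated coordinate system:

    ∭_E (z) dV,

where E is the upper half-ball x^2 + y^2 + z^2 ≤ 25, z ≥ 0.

In spherical coordinates, x = ρ sin(φ) cos(θ), y = ρ sin(φ) sin(θ), z = ρ cos(φ), and dV = ρ^2 sin(φ) dρ dφ dθ.

The integrand becomes ρ cos(φ), so

    ∭_E (z) dV = ∫_{0}^{2π} ∫_{0}^{π/2} ∫_{0}^{5} (ρ cos(φ)) · ρ^2 sin(φ) dρ dφ dθ.

Inner (ρ): 625sin(2φ)/8.
Middle (φ): 625/8.
Outer (θ): 625π/4.

Therefore the triple integral equals 625π/4.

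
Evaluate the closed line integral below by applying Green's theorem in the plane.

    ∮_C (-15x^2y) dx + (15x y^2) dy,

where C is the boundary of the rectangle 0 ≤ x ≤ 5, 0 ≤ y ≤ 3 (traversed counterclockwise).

Green's theorem converts the closed line integral into a double integral over the enclosed region D:

    ∮_C P dx + Q dy = ∬_D (∂Q/∂x - ∂P/∂y) dA.

Here P = -15x^2y, Q = 15x y^2, so

    ∂Q/∂x = 15y^2,    ∂P/∂y = -15x^2,
    ∂Q/∂x - ∂P/∂y = 15x^2 + 15y^2.

D is the region 0 ≤ x ≤ 5, 0 ≤ y ≤ 3. Evaluating the double integral:

    ∬_D (15x^2 + 15y^2) dA = ∫_0^{5} ∫_0^{3} (15x^2 + 15y^2) dy dx.

Inner (y from 0 to 3): 45x^2 + 135.
Outer (x from 0 to 5): 2550.

Therefore ∮_C P dx + Q dy = 2550.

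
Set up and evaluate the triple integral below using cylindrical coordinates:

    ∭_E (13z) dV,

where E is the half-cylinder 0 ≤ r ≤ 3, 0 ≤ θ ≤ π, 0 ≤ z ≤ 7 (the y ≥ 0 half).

In cylindrical coordinates, x = r cos(θ), y = r sin(θ), z = z, and dV = r dr dθ dz.

The integrand becomes 13z, so

    ∭_E (13z) dV = ∫_{0}^{π} ∫_{0}^{3} ∫_{0}^{7} (13z) · r dz dr dθ.

Inner (z): 637r/2.
Middle (r from 0 to 3): 5733/4.
Outer (θ): 5733π/4.

Therefore the triple integral equals 5733π/4.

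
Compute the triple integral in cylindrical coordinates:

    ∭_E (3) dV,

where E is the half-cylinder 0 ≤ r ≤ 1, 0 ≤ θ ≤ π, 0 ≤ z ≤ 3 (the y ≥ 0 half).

In cylindrical coordinates, x = r cos(θ), y = r sin(θ), z = z, and dV = r dr dθ dz.

The integrand becomes 3, so

    ∭_E (3) dV = ∫_{0}^{π} ∫_{0}^{1} ∫_{0}^{3} (3) · r dz dr dθ.

Inner (z): 9r.
Middle (r from 0 to 1): 9/2.
Outer (θ): 9π/2.

Therefore the triple integral equals 9π/2.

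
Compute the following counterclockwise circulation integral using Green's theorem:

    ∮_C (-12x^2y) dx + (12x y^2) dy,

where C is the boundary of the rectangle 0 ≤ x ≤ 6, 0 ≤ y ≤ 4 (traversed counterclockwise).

Green's theorem converts the closed line integral into a double integral over the enclosed region D:

    ∮_C P dx + Q dy = ∬_D (∂Q/∂x - ∂P/∂y) dA.

Here P = -12x^2y, Q = 12x y^2, so

    ∂Q/∂x = 12y^2,    ∂P/∂y = -12x^2,
    ∂Q/∂x - ∂P/∂y = 12x^2 + 12y^2.

D is the region 0 ≤ x ≤ 6, 0 ≤ y ≤ 4. Evaluating the double integral:

    ∬_D (12x^2 + 12y^2) dA = ∫_0^{6} ∫_0^{4} (12x^2 + 12y^2) dy dx.

Inner (y from 0 to 4): 48x^2 + 256.
Outer (x from 0 to 6): 4992.

Therefore ∮_C P dx + Q dy = 4992.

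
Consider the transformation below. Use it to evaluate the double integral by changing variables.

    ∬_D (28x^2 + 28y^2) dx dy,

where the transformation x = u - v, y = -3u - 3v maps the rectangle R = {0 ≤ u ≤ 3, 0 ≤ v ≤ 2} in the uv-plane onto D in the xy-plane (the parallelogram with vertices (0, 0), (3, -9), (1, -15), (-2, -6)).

Compute the Jacobian determinant of (x, y) with respect to (u, v):

    ∂(x,y)/∂(u,v) = | 1  -1 | = (1)(-3) - (-1)(-3) = -6.
                   | -3  -3 |

Its absolute value is |J| = 6 (the area scaling factor).

Substituting x = u - v, y = -3u - 3v into the integrand,

    28x^2 + 28y^2 → 280u^2 + 448u v + 280v^2,

so the integral becomes

    ∬_R (280u^2 + 448u v + 280v^2) · |J| du dv = ∫_0^3 ∫_0^2 (1680u^2 + 2688u v + 1680v^2) dv du.

Inner (v): 3360u^2 + 5376u + 4480.
Outer (u): 67872.

Therefore ∬_D (28x^2 + 28y^2) dx dy = 67872.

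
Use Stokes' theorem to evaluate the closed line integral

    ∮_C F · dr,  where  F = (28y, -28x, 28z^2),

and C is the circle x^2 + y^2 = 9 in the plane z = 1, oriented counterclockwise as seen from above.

Let S be the flat disk x^2 + y^2 ≤ 9 in the plane z = 1, with upward unit normal n̂ = ẑ. By Stokes' theorem,

    ∮_C F · dr = ∬_S (∇ × F) · n̂ dS = ∬_D (curl F)_z dA,

where D is the disk x^2 + y^2 ≤ 9.

Compute the curl of F = (28y, -28x, 28z^2):
    (∇ × F)_x = ∂F_z/∂y - ∂F_y/∂z = 0,
    (∇ × F)_y = ∂F_x/∂z - ∂F_z/∂x = 0,
    (∇ × F)_z = ∂F_y/∂x - ∂F_x/∂y = -56.

On z = 1, (curl F)_z = -56.

Convert to polar (x = r cos θ, y = r sin θ, dA = r dr dθ); the integrand becomes -56, so

    ∬_D (curl F)_z dA = ∫_0^{2π} ∫_0^{3} (-56) · r dr dθ.

Inner (r from 0 to 3): -252.
Outer (θ from 0 to 2π): -504π.

Therefore ∮_C F · dr = -504π.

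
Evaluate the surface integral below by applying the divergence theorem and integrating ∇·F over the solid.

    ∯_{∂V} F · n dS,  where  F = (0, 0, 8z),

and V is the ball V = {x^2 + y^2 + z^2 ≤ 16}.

By the divergence theorem,

    ∯_{∂V} F · n dS = ∭_V (∇ · F) dV.

Compute the divergence:
    ∇ · F = ∂F_x/∂x + ∂F_y/∂y + ∂F_z/∂z = 0 + 0 + 8 = 8.

In spherical coordinates, x = ρ sin(φ) cos(θ), y = ρ sin(φ) sin(θ), z = ρ cos(φ), dV = ρ^2 sin(φ) dρ dφ dθ, with 0 ≤ ρ ≤ 4, 0 ≤ φ ≤ π, 0 ≤ θ ≤ 2π.

The integrand, after substitution and multiplying by the volume element, becomes (8) · ρ^2 sin(φ), so

    ∭_V (∇·F) dV = ∫_0^{2π} ∫_0^{π} ∫_0^{4} (8) · ρ^2 sin(φ) dρ dφ dθ.

Inner (ρ from 0 to 4): 512sin(φ)/3.
Middle (φ from 0 to π): 1024/3.
Outer (θ from 0 to 2π): 2048π/3.

Therefore ∯_{∂V} F · n dS = 2048π/3.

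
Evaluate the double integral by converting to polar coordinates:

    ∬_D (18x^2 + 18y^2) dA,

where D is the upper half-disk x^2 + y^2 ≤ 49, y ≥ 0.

The region D is 0 ≤ r ≤ 7, 0 ≤ θ ≤ π in polar coordinates, where x = r cos(θ), y = r sin(θ), and dA = r dr dθ.

Under the substitution, the integrand becomes 18r^2, so

    ∬_D (18x^2 + 18y^2) dA = ∫_{0}^{π} ∫_{0}^{7} (18r^2) · r dr dθ.

Inner integral (in r): ∫_{0}^{7} (18r^2) · r dr = 21609/2.

Outer integral (in θ): ∫_{0}^{π} (21609/2) dθ = 21609π/2.

Therefore ∬_D (18x^2 + 18y^2) dA = 21609π/2.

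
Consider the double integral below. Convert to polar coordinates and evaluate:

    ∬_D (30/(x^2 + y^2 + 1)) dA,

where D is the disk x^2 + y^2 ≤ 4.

The region D is 0 ≤ r ≤ 2, 0 ≤ θ ≤ 2π in polar coordinates, where x = r cos(θ), y = r sin(θ), and dA = r dr dθ.

Under the substitution, the integrand becomes 30/(r^2 + 1), so

    ∬_D (30/(x^2 + y^2 + 1)) dA = ∫_{0}^{2π} ∫_{0}^{2} (30/(r^2 + 1)) · r dr dθ.

Inner integral (in r): ∫_{0}^{2} (30/(r^2 + 1)) · r dr = log(30517578125).

Outer integral (in θ): ∫_{0}^{2π} (log(30517578125)) dθ = 30π log(5).

Therefore ∬_D (30/(x^2 + y^2 + 1)) dA = 30π log(5).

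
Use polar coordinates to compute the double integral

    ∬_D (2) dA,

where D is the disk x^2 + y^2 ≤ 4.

The region D is 0 ≤ r ≤ 2, 0 ≤ θ ≤ 2π in polar coordinates, where x = r cos(θ), y = r sin(θ), and dA = r dr dθ.

Under the substitution, the integrand becomes 2, so

    ∬_D (2) dA = ∫_{0}^{2π} ∫_{0}^{2} (2) · r dr dθ.

Inner integral (in r): ∫_{0}^{2} (2) · r dr = 4.

Outer integral (in θ): ∫_{0}^{2π} (4) dθ = 8π.

Therefore ∬_D (2) dA = 8π.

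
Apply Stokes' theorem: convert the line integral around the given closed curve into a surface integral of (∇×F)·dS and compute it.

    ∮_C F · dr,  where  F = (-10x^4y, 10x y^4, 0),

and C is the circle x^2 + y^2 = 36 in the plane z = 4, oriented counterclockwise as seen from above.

Let S be the flat disk x^2 + y^2 ≤ 36 in the plane z = 4, with upward unit normal n̂ = ẑ. By Stokes' theorem,

    ∮_C F · dr = ∬_S (∇ × F) · n̂ dS = ∬_D (curl F)_z dA,

where D is the disk x^2 + y^2 ≤ 36.

Compute the curl of F = (-10x^4y, 10x y^4, 0):
    (∇ × F)_x = ∂F_z/∂y - ∂F_y/∂z = 0,
    (∇ × F)_y = ∂F_x/∂z - ∂F_z/∂x = 0,
    (∇ × F)_z = ∂F_y/∂x - ∂F_x/∂y = 10x^4 + 10y^4.

On z = 4, (curl F)_z = 10x^4 + 10y^4.

Convert to polar (x = r cos θ, y = r sin θ, dA = r dr dθ); the integrand becomes 10r^4(sin(θ)^4 + cos(θ)^4), so

    ∬_D (curl F)_z dA = ∫_0^{2π} ∫_0^{6} (10r^4(sin(θ)^4 + cos(θ)^4)) · r dr dθ.

Inner (r from 0 to 6): 77760sin(θ)^4 + 77760cos(θ)^4.
Outer (θ from 0 to 2π): 116640π.

Therefore ∮_C F · dr = 116640π.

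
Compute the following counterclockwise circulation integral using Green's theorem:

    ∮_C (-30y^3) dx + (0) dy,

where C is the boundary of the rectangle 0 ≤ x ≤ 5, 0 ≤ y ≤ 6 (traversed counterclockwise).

Green's theorem converts the closed line integral into a double integral over the enclosed region D:

    ∮_C P dx + Q dy = ∬_D (∂Q/∂x - ∂P/∂y) dA.

Here P = -30y^3, Q = 0, so

    ∂Q/∂x = 0,    ∂P/∂y = -90y^2,
    ∂Q/∂x - ∂P/∂y = 90y^2.

D is the region 0 ≤ x ≤ 5, 0 ≤ y ≤ 6. Evaluating the double integral:

    ∬_D (90y^2) dA = ∫_0^{5} ∫_0^{6} (90y^2) dy dx.

Inner (y from 0 to 6): 6480.
Outer (x from 0 to 5): 32400.

Therefore ∮_C P dx + Q dy = 32400.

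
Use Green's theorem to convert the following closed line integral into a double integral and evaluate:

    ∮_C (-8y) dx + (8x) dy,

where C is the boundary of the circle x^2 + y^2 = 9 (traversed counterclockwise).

Green's theorem converts the closed line integral into a double integral over the enclosed region D:

    ∮_C P dx + Q dy = ∬_D (∂Q/∂x - ∂P/∂y) dA.

Here P = -8y, Q = 8x, so

    ∂Q/∂x = 8,    ∂P/∂y = -8,
    ∂Q/∂x - ∂P/∂y = 16.

D is the region x^2 + y^2 ≤ 9. Evaluating the double integral:

In polar coordinates (x = r cos θ, y = r sin θ, dA = r dr dθ) the integrand becomes 16, so

    ∬_D (16) dA = ∫_0^{2π} ∫_0^{3} (16) · r dr dθ.

Inner (r from 0 to 3): 72.
Outer (θ from 0 to 2π): 144π.

Therefore ∮_C P dx + Q dy = 144π.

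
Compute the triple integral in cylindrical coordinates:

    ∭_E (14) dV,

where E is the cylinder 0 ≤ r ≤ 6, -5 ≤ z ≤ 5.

In cylindrical coordinates, x = r cos(θ), y = r sin(θ), z = z, and dV = r dr dθ dz.

The integrand becomes 14, so

    ∭_E (14) dV = ∫_{0}^{2π} ∫_{0}^{6} ∫_{-5}^{5} (14) · r dz dr dθ.

Inner (z): 140r.
Middle (r from 0 to 6): 2520.
Outer (θ): 5040π.

Therefore the triple integral equals 5040π.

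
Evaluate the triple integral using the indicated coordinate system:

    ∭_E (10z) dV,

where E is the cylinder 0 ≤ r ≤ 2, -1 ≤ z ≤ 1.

In cylindrical coordinates, x = r cos(θ), y = r sin(θ), z = z, and dV = r dr dθ dz.

The integrand becomes 10z, so

    ∭_E (10z) dV = ∫_{0}^{2π} ∫_{0}^{2} ∫_{-1}^{1} (10z) · r dz dr dθ.

Inner (z): 0.
Middle (r from 0 to 2): 0.
Outer (θ): 0.

Therefore the triple integral equals 0.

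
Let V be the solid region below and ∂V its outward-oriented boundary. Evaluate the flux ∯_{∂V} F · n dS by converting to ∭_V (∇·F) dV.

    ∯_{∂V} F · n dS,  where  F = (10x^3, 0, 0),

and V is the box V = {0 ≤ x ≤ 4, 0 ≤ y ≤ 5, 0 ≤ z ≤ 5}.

By the divergence theorem,

    ∯_{∂V} F · n dS = ∭_V (∇ · F) dV.

Compute the divergence:
    ∇ · F = ∂F_x/∂x + ∂F_y/∂y + ∂F_z/∂z = 30x^2 + 0 + 0 = 30x^2.

V is a rectangular box, so dV = dx dy dz with 0 ≤ x ≤ 4, 0 ≤ y ≤ 5, 0 ≤ z ≤ 5.

Integrate (30x^2) over V as an iterated integral:

    ∭_V (∇·F) dV = ∫_0^{4} ∫_0^{5} ∫_0^{5} (30x^2) dz dy dx.

Inner (z from 0 to 5): 150x^2.
Middle (y from 0 to 5): 750x^2.
Outer (x from 0 to 4): 16000.

Therefore ∯_{∂V} F · n dS = 16000.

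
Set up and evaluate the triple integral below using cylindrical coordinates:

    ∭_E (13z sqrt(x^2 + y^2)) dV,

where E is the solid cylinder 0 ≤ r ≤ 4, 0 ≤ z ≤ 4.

In cylindrical coordinates, x = r cos(θ), y = r sin(θ), z = z, and dV = r dr dθ dz.

The integrand becomes 13r z, so

    ∭_E (13z sqrt(x^2 + y^2)) dV = ∫_{0}^{2π} ∫_{0}^{4} ∫_{0}^{4} (13r z) · r dz dr dθ.

Inner (z): 104r^2.
Middle (r from 0 to 4): 6656/3.
Outer (θ): 13312π/3.

Therefore the triple integral equals 13312π/3.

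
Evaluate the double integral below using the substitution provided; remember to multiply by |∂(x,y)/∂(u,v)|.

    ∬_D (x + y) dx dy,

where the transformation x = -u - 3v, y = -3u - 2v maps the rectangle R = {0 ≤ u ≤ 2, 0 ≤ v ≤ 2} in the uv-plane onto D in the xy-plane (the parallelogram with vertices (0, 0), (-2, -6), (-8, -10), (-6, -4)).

Compute the Jacobian determinant of (x, y) with respect to (u, v):

    ∂(x,y)/∂(u,v) = | -1  -3 | = (-1)(-2) - (-3)(-3) = -7.
                   | -3  -2 |

Its absolute value is |J| = 7 (the area scaling factor).

Substituting x = -u - 3v, y = -3u - 2v into the integrand,

    x + y → -4u - 5v,

so the integral becomes

    ∬_R (-4u - 5v) · |J| du dv = ∫_0^2 ∫_0^2 (-28u - 35v) dv du.

Inner (v): -56u - 70.
Outer (u): -252.

Therefore ∬_D (x + y) dx dy = -252.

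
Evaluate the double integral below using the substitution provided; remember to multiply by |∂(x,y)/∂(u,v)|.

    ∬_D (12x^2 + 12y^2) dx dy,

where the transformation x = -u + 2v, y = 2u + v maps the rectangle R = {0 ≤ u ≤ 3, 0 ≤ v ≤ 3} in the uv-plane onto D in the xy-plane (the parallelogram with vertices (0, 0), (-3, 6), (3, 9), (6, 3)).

Compute the Jacobian determinant of (x, y) with respect to (u, v):

    ∂(x,y)/∂(u,v) = | -1  2 | = (-1)(1) - (2)(2) = -5.
                   | 2  1 |

Its absolute value is |J| = 5 (the area scaling factor).

Substituting x = -u + 2v, y = 2u + v into the integrand,

    12x^2 + 12y^2 → 60u^2 + 60v^2,

so the integral becomes

    ∬_R (60u^2 + 60v^2) · |J| du dv = ∫_0^3 ∫_0^3 (300u^2 + 300v^2) dv du.

Inner (v): 900u^2 + 2700.
Outer (u): 16200.

Therefore ∬_D (12x^2 + 12y^2) dx dy = 16200.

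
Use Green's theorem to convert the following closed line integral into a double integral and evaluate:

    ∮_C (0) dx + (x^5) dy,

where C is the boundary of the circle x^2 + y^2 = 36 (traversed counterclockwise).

Green's theorem converts the closed line integral into a double integral over the enclosed region D:

    ∮_C P dx + Q dy = ∬_D (∂Q/∂x - ∂P/∂y) dA.

Here P = 0, Q = x^5, so

    ∂Q/∂x = 5x^4,    ∂P/∂y = 0,
    ∂Q/∂x - ∂P/∂y = 5x^4.

D is the region x^2 + y^2 ≤ 36. Evaluating the double integral:

In polar coordinates (x = r cos θ, y = r sin θ, dA = r dr dθ) the integrand becomes 5r^4cos(θ)^4, so

    ∬_D (5x^4) dA = ∫_0^{2π} ∫_0^{6} (5r^4cos(θ)^4) · r dr dθ.

Inner (r from 0 to 6): 38880cos(θ)^4.
Outer (θ from 0 to 2π): 29160π.

Therefore ∮_C P dx + Q dy = 29160π.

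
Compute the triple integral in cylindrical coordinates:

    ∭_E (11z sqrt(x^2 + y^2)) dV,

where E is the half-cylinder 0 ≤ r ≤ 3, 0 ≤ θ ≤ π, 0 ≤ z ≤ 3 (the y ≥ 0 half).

In cylindrical coordinates, x = r cos(θ), y = r sin(θ), z = z, and dV = r dr dθ dz.

The integrand becomes 11r z, so

    ∭_E (11z sqrt(x^2 + y^2)) dV = ∫_{0}^{π} ∫_{0}^{3} ∫_{0}^{3} (11r z) · r dz dr dθ.

Inner (z): 99r^2/2.
Middle (r from 0 to 3): 891/2.
Outer (θ): 891π/2.

Therefore the triple integral equals 891π/2.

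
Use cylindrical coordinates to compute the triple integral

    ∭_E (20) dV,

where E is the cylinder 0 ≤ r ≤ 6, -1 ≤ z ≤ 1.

In cylindrical coordinates, x = r cos(θ), y = r sin(θ), z = z, and dV = r dr dθ dz.

The integrand becomes 20, so

    ∭_E (20) dV = ∫_{0}^{2π} ∫_{0}^{6} ∫_{-1}^{1} (20) · r dz dr dθ.

Inner (z): 40r.
Middle (r from 0 to 6): 720.
Outer (θ): 1440π.

Therefore the triple integral equals 1440π.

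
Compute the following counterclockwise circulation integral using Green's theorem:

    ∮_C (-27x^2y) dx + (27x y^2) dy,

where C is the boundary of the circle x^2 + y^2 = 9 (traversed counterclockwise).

Green's theorem converts the closed line integral into a double integral over the enclosed region D:

    ∮_C P dx + Q dy = ∬_D (∂Q/∂x - ∂P/∂y) dA.

Here P = -27x^2y, Q = 27x y^2, so

    ∂Q/∂x = 27y^2,    ∂P/∂y = -27x^2,
    ∂Q/∂x - ∂P/∂y = 27x^2 + 27y^2.

D is the region x^2 + y^2 ≤ 9. Evaluating the double integral:

In polar coordinates (x = r cos θ, y = r sin θ, dA = r dr dθ) the integrand becomes 27r^2, so

    ∬_D (27x^2 + 27y^2) dA = ∫_0^{2π} ∫_0^{3} (27r^2) · r dr dθ.

Inner (r from 0 to 3): 2187/4.
Outer (θ from 0 to 2π): 2187π/2.

Therefore ∮_C P dx + Q dy = 2187π/2.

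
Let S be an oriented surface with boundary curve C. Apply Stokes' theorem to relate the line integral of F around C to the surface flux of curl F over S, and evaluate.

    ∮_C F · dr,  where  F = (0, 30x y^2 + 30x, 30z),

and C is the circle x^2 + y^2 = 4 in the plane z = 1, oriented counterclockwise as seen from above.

Let S be the flat disk x^2 + y^2 ≤ 4 in the plane z = 1, with upward unit normal n̂ = ẑ. By Stokes' theorem,

    ∮_C F · dr = ∬_S (∇ × F) · n̂ dS = ∬_D (curl F)_z dA,

where D is the disk x^2 + y^2 ≤ 4.

Compute the curl of F = (0, 30x y^2 + 30x, 30z):
    (∇ × F)_x = ∂F_z/∂y - ∂F_y/∂z = 0,
    (∇ × F)_y = ∂F_x/∂z - ∂F_z/∂x = 0,
    (∇ × F)_z = ∂F_y/∂x - ∂F_x/∂y = 30y^2 + 30.

On z = 1, (curl F)_z = 30y^2 + 30.

Convert to polar (x = r cos θ, y = r sin θ, dA = r dr dθ); the integrand becomes 30r^2sin(θ)^2 + 30, so

    ∬_D (curl F)_z dA = ∫_0^{2π} ∫_0^{2} (30r^2sin(θ)^2 + 30) · r dr dθ.

Inner (r from 0 to 2): 120 - 60cos(2θ).
Outer (θ from 0 to 2π): 240π.

Therefore ∮_C F · dr = 240π.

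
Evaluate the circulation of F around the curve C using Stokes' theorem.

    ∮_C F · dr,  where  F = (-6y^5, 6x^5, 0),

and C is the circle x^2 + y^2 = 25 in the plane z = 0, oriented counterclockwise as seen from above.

Let S be the flat disk x^2 + y^2 ≤ 25 in the plane z = 0, with upward unit normal n̂ = ẑ. By Stokes' theorem,

    ∮_C F · dr = ∬_S (∇ × F) · n̂ dS = ∬_D (curl F)_z dA,

where D is the disk x^2 + y^2 ≤ 25.

Compute the curl of F = (-6y^5, 6x^5, 0):
    (∇ × F)_x = ∂F_z/∂y - ∂F_y/∂z = 0,
    (∇ × F)_y = ∂F_x/∂z - ∂F_z/∂x = 0,
    (∇ × F)_z = ∂F_y/∂x - ∂F_x/∂y = 30x^4 + 30y^4.

On z = 0, (curl F)_z = 30x^4 + 30y^4.

Convert to polar (x = r cos θ, y = r sin θ, dA = r dr dθ); the integrand becomes 30r^4(sin(θ)^4 + cos(θ)^4), so

    ∬_D (curl F)_z dA = ∫_0^{2π} ∫_0^{5} (30r^4(sin(θ)^4 + cos(θ)^4)) · r dr dθ.

Inner (r from 0 to 5): 78125sin(θ)^4 + 78125cos(θ)^4.
Outer (θ from 0 to 2π): 234375π/2.

Therefore ∮_C F · dr = 234375π/2.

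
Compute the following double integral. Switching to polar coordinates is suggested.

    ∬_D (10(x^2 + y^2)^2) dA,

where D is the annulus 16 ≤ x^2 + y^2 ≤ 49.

The region D is 4 ≤ r ≤ 7, 0 ≤ θ ≤ 2π in polar coordinates, where x = r cos(θ), y = r sin(θ), and dA = r dr dθ.

Under the substitution, the integrand becomes 10r^4, so

    ∬_D (10(x^2 + y^2)^2) dA = ∫_{0}^{2π} ∫_{4}^{7} (10r^4) · r dr dθ.

Inner integral (in r): ∫_{4}^{7} (10r^4) · r dr = 189255.

Outer integral (in θ): ∫_{0}^{2π} (189255) dθ = 378510π.

Therefore ∬_D (10(x^2 + y^2)^2) dA = 378510π.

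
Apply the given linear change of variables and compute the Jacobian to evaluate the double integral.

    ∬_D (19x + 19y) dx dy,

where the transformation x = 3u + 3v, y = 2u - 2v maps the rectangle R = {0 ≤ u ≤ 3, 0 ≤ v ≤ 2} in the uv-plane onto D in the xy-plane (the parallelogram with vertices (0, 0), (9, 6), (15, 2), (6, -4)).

Compute the Jacobian determinant of (x, y) with respect to (u, v):

    ∂(x,y)/∂(u,v) = | 3  3 | = (3)(-2) - (3)(2) = -12.
                   | 2  -2 |

Its absolute value is |J| = 12 (the area scaling factor).

Substituting x = 3u + 3v, y = 2u - 2v into the integrand,

    19x + 19y → 95u + 19v,

so the integral becomes

    ∬_R (95u + 19v) · |J| du dv = ∫_0^3 ∫_0^2 (1140u + 228v) dv du.

Inner (v): 2280u + 456.
Outer (u): 11628.

Therefore ∬_D (19x + 19y) dx dy = 11628.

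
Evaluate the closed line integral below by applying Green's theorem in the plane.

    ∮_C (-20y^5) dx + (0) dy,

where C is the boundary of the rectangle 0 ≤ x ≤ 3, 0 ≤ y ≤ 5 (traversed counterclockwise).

Green's theorem converts the closed line integral into a double integral over the enclosed region D:

    ∮_C P dx + Q dy = ∬_D (∂Q/∂x - ∂P/∂y) dA.

Here P = -20y^5, Q = 0, so

    ∂Q/∂x = 0,    ∂P/∂y = -100y^4,
    ∂Q/∂x - ∂P/∂y = 100y^4.

D is the region 0 ≤ x ≤ 3, 0 ≤ y ≤ 5. Evaluating the double integral:

    ∬_D (100y^4) dA = ∫_0^{3} ∫_0^{5} (100y^4) dy dx.

Inner (y from 0 to 5): 62500.
Outer (x from 0 to 3): 187500.

Therefore ∮_C P dx + Q dy = 187500.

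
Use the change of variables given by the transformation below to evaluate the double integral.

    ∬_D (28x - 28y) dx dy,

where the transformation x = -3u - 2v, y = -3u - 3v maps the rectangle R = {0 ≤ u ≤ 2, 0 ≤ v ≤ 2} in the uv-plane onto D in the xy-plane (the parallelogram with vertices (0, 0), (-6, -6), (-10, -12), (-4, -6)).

Compute the Jacobian determinant of (x, y) with respect to (u, v):

    ∂(x,y)/∂(u,v) = | -3  -2 | = (-3)(-3) - (-2)(-3) = 3.
                   | -3  -3 |

Its absolute value is |J| = 3 (the area scaling factor).

Substituting x = -3u - 2v, y = -3u - 3v into the integrand,

    28x - 28y → 28v,

so the integral becomes

    ∬_R (28v) · |J| du dv = ∫_0^2 ∫_0^2 (84v) dv du.

Inner (v): 168.
Outer (u): 336.

Therefore ∬_D (28x - 28y) dx dy = 336.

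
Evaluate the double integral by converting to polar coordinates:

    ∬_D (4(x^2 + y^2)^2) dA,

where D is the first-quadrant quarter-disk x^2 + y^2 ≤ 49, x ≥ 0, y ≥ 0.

The region D is 0 ≤ r ≤ 7, 0 ≤ θ ≤ π/2 in polar coordinates, where x = r cos(θ), y = r sin(θ), and dA = r dr dθ.

Under the substitution, the integrand becomes 4r^4, so

    ∬_D (4(x^2 + y^2)^2) dA = ∫_{0}^{π/2} ∫_{0}^{7} (4r^4) · r dr dθ.

Inner integral (in r): ∫_{0}^{7} (4r^4) · r dr = 235298/3.

Outer integral (in θ): ∫_{0}^{π/2} (235298/3) dθ = 117649π/3.

Therefore ∬_D (4(x^2 + y^2)^2) dA = 117649π/3.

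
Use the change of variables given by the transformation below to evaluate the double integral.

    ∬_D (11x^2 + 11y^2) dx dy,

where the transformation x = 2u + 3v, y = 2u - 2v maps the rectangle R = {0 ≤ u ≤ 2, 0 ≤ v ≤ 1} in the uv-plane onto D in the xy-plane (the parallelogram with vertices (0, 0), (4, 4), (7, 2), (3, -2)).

Compute the Jacobian determinant of (x, y) with respect to (u, v):

    ∂(x,y)/∂(u,v) = | 2  3 | = (2)(-2) - (3)(2) = -10.
                   | 2  -2 |

Its absolute value is |J| = 10 (the area scaling factor).

Substituting x = 2u + 3v, y = 2u - 2v into the integrand,

    11x^2 + 11y^2 → 88u^2 + 44u v + 143v^2,

so the integral becomes

    ∬_R (88u^2 + 44u v + 143v^2) · |J| du dv = ∫_0^2 ∫_0^1 (880u^2 + 440u v + 1430v^2) dv du.

Inner (v): 880u^2 + 220u + 1430/3.
Outer (u): 3740.

Therefore ∬_D (11x^2 + 11y^2) dx dy = 3740.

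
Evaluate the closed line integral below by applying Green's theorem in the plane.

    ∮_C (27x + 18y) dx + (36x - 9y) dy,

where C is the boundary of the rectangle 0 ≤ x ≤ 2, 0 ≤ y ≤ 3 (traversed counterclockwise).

Green's theorem converts the closed line integral into a double integral over the enclosed region D:

    ∮_C P dx + Q dy = ∬_D (∂Q/∂x - ∂P/∂y) dA.

Here P = 27x + 18y, Q = 36x - 9y, so

    ∂Q/∂x = 36,    ∂P/∂y = 18,
    ∂Q/∂x - ∂P/∂y = 18.

D is the region 0 ≤ x ≤ 2, 0 ≤ y ≤ 3. Evaluating the double integral:

    ∬_D (18) dA = ∫_0^{2} ∫_0^{3} (18) dy dx.

Inner (y from 0 to 3): 54.
Outer (x from 0 to 2): 108.

Therefore ∮_C P dx + Q dy = 108.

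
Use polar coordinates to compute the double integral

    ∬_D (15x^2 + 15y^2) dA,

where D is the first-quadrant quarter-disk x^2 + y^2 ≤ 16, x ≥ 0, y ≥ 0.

The region D is 0 ≤ r ≤ 4, 0 ≤ θ ≤ π/2 in polar coordinates, where x = r cos(θ), y = r sin(θ), and dA = r dr dθ.

Under the substitution, the integrand becomes 15r^2, so

    ∬_D (15x^2 + 15y^2) dA = ∫_{0}^{π/2} ∫_{0}^{4} (15r^2) · r dr dθ.

Inner integral (in r): ∫_{0}^{4} (15r^2) · r dr = 960.

Outer integral (in θ): ∫_{0}^{π/2} (960) dθ = 480π.

Therefore ∬_D (15x^2 + 15y^2) dA = 480π.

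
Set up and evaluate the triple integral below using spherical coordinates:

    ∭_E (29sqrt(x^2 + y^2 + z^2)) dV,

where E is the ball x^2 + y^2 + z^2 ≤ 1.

In spherical coordinates, x = ρ sin(φ) cos(θ), y = ρ sin(φ) sin(θ), z = ρ cos(φ), and dV = ρ^2 sin(φ) dρ dφ dθ.

The integrand becomes 29ρ, so

    ∭_E (29sqrt(x^2 + y^2 + z^2)) dV = ∫_{0}^{2π} ∫_{0}^{π} ∫_{0}^{1} (29ρ) · ρ^2 sin(φ) dρ dφ dθ.

Inner (ρ): 29sin(φ)/4.
Middle (φ): 29/2.
Outer (θ): 29π.

Therefore the triple integral equals 29π.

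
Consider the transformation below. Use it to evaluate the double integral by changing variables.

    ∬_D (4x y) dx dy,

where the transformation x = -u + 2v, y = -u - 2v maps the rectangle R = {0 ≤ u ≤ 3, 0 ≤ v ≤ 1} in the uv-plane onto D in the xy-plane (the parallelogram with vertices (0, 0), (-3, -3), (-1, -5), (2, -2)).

Compute the Jacobian determinant of (x, y) with respect to (u, v):

    ∂(x,y)/∂(u,v) = | -1  2 | = (-1)(-2) - (2)(-1) = 4.
                   | -1  -2 |

Its absolute value is |J| = 4 (the area scaling factor).

Substituting x = -u + 2v, y = -u - 2v into the integrand,

    4x y → 4u^2 - 16v^2,

so the integral becomes

    ∬_R (4u^2 - 16v^2) · |J| du dv = ∫_0^3 ∫_0^1 (16u^2 - 64v^2) dv du.

Inner (v): 16u^2 - 64/3.
Outer (u): 80.

Therefore ∬_D (4x y) dx dy = 80.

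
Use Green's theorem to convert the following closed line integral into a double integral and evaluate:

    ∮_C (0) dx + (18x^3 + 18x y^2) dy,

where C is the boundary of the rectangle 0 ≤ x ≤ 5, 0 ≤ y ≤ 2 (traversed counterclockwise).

Green's theorem converts the closed line integral into a double integral over the enclosed region D:

    ∮_C P dx + Q dy = ∬_D (∂Q/∂x - ∂P/∂y) dA.

Here P = 0, Q = 18x^3 + 18x y^2, so

    ∂Q/∂x = 54x^2 + 18y^2,    ∂P/∂y = 0,
    ∂Q/∂x - ∂P/∂y = 54x^2 + 18y^2.

D is the region 0 ≤ x ≤ 5, 0 ≤ y ≤ 2. Evaluating the double integral:

    ∬_D (54x^2 + 18y^2) dA = ∫_0^{5} ∫_0^{2} (54x^2 + 18y^2) dy dx.

Inner (y from 0 to 2): 108x^2 + 48.
Outer (x from 0 to 5): 4740.

Therefore ∮_C P dx + Q dy = 4740.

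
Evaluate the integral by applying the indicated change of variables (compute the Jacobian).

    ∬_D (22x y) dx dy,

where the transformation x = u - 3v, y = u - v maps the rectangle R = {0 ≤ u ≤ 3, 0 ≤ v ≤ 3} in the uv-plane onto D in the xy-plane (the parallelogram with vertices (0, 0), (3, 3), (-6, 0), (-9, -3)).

Compute the Jacobian determinant of (x, y) with respect to (u, v):

    ∂(x,y)/∂(u,v) = | 1  -3 | = (1)(-1) - (-3)(1) = 2.
                   | 1  -1 |

Its absolute value is |J| = 2 (the area scaling factor).

Substituting x = u - 3v, y = u - v into the integrand,

    22x y → 22u^2 - 88u v + 66v^2,

so the integral becomes

    ∬_R (22u^2 - 88u v + 66v^2) · |J| du dv = ∫_0^3 ∫_0^3 (44u^2 - 176u v + 132v^2) dv du.

Inner (v): 132u^2 - 792u + 1188.
Outer (u): 1188.

Therefore ∬_D (22x y) dx dy = 1188.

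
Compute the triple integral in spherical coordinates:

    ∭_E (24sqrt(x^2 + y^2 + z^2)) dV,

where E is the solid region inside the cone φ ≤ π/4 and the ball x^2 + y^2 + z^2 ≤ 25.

In spherical coordinates, x = ρ sin(φ) cos(θ), y = ρ sin(φ) sin(θ), z = ρ cos(φ), and dV = ρ^2 sin(φ) dρ dφ dθ.

The integrand becomes 24ρ, so

    ∭_E (24sqrt(x^2 + y^2 + z^2)) dV = ∫_{0}^{2π} ∫_{0}^{π/4} ∫_{0}^{5} (24ρ) · ρ^2 sin(φ) dρ dφ dθ.

Inner (ρ): 3750sin(φ).
Middle (φ): 3750 - 1875sqrt(2).
Outer (θ): 3750π (2 - sqrt(2)).

Therefore the triple integral equals 3750π (2 - sqrt(2)).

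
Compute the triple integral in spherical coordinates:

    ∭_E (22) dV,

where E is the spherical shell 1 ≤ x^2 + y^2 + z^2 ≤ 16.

In spherical coordinates, x = ρ sin(φ) cos(θ), y = ρ sin(φ) sin(θ), z = ρ cos(φ), and dV = ρ^2 sin(φ) dρ dφ dθ.

The integrand becomes 22, so

    ∭_E (22) dV = ∫_{0}^{2π} ∫_{0}^{π} ∫_{1}^{4} (22) · ρ^2 sin(φ) dρ dφ dθ.

Inner (ρ): 462sin(φ).
Middle (φ): 924.
Outer (θ): 1848π.

Therefore the triple integral equals 1848π.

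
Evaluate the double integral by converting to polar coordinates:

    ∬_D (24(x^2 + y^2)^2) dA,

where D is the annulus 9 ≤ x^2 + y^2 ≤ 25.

The region D is 3 ≤ r ≤ 5, 0 ≤ θ ≤ 2π in polar coordinates, where x = r cos(θ), y = r sin(θ), and dA = r dr dθ.

Under the substitution, the integrand becomes 24r^4, so

    ∬_D (24(x^2 + y^2)^2) dA = ∫_{0}^{2π} ∫_{3}^{5} (24r^4) · r dr dθ.

Inner integral (in r): ∫_{3}^{5} (24r^4) · r dr = 59584.

Outer integral (in θ): ∫_{0}^{2π} (59584) dθ = 119168π.

Therefore ∬_D (24(x^2 + y^2)^2) dA = 119168π.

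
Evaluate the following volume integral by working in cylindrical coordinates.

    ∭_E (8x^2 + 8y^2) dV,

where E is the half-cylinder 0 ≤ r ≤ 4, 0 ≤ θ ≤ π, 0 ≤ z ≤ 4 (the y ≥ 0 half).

In cylindrical coordinates, x = r cos(θ), y = r sin(θ), z = z, and dV = r dr dθ dz.

The integrand becomes 8r^2, so

    ∭_E (8x^2 + 8y^2) dV = ∫_{0}^{π} ∫_{0}^{4} ∫_{0}^{4} (8r^2) · r dz dr dθ.

Inner (z): 32r^3.
Middle (r from 0 to 4): 2048.
Outer (θ): 2048π.

Therefore the triple integral equals 2048π.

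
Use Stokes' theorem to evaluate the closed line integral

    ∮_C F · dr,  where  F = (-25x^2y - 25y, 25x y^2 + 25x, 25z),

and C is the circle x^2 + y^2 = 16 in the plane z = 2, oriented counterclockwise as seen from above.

Let S be the flat disk x^2 + y^2 ≤ 16 in the plane z = 2, with upward unit normal n̂ = ẑ. By Stokes' theorem,

    ∮_C F · dr = ∬_S (∇ × F) · n̂ dS = ∬_D (curl F)_z dA,

where D is the disk x^2 + y^2 ≤ 16.

Compute the curl of F = (-25x^2y - 25y, 25x y^2 + 25x, 25z):
    (∇ × F)_x = ∂F_z/∂y - ∂F_y/∂z = 0,
    (∇ × F)_y = ∂F_x/∂z - ∂F_z/∂x = 0,
    (∇ × F)_z = ∂F_y/∂x - ∂F_x/∂y = 25x^2 + 25y^2 + 50.

On z = 2, (curl F)_z = 25x^2 + 25y^2 + 50.

Convert to polar (x = r cos θ, y = r sin θ, dA = r dr dθ); the integrand becomes 25r^2 + 50, so

    ∬_D (curl F)_z dA = ∫_0^{2π} ∫_0^{4} (25r^2 + 50) · r dr dθ.

Inner (r from 0 to 4): 2000.
Outer (θ from 0 to 2π): 4000π.

Therefore ∮_C F · dr = 4000π.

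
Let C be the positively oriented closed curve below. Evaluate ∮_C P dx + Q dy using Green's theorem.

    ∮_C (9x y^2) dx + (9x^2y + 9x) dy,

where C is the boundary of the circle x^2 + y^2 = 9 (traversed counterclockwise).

Green's theorem converts the closed line integral into a double integral over the enclosed region D:

    ∮_C P dx + Q dy = ∬_D (∂Q/∂x - ∂P/∂y) dA.

Here P = 9x y^2, Q = 9x^2y + 9x, so

    ∂Q/∂x = 18x y + 9,    ∂P/∂y = 18x y,
    ∂Q/∂x - ∂P/∂y = 9.

D is the region x^2 + y^2 ≤ 9. Evaluating the double integral:

In polar coordinates (x = r cos θ, y = r sin θ, dA = r dr dθ) the integrand becomes 9, so

    ∬_D (9) dA = ∫_0^{2π} ∫_0^{3} (9) · r dr dθ.

Inner (r from 0 to 3): 81/2.
Outer (θ from 0 to 2π): 81π.

Therefore ∮_C P dx + Q dy = 81π.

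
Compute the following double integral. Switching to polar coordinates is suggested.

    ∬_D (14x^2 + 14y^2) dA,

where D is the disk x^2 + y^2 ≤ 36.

The region D is 0 ≤ r ≤ 6, 0 ≤ θ ≤ 2π in polar coordinates, where x = r cos(θ), y = r sin(θ), and dA = r dr dθ.

Under the substitution, the integrand becomes 14r^2, so

    ∬_D (14x^2 + 14y^2) dA = ∫_{0}^{2π} ∫_{0}^{6} (14r^2) · r dr dθ.

Inner integral (in r): ∫_{0}^{6} (14r^2) · r dr = 4536.

Outer integral (in θ): ∫_{0}^{2π} (4536) dθ = 9072π.

Therefore ∬_D (14x^2 + 14y^2) dA = 9072π.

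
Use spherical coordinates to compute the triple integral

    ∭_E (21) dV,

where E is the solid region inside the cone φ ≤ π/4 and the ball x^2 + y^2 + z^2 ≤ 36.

In spherical coordinates, x = ρ sin(φ) cos(θ), y = ρ sin(φ) sin(θ), z = ρ cos(φ), and dV = ρ^2 sin(φ) dρ dφ dθ.

The integrand becomes 21, so

    ∭_E (21) dV = ∫_{0}^{2π} ∫_{0}^{π/4} ∫_{0}^{6} (21) · ρ^2 sin(φ) dρ dφ dθ.

Inner (ρ): 1512sin(φ).
Middle (φ): 1512 - 756sqrt(2).
Outer (θ): 1512π (2 - sqrt(2)).

Therefore the triple integral equals 1512π (2 - sqrt(2)).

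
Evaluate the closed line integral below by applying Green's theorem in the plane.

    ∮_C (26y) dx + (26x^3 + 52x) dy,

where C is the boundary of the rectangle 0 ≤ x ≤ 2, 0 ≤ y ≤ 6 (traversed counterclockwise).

Green's theorem converts the closed line integral into a double integral over the enclosed region D:

    ∮_C P dx + Q dy = ∬_D (∂Q/∂x - ∂P/∂y) dA.

Here P = 26y, Q = 26x^3 + 52x, so

    ∂Q/∂x = 78x^2 + 52,    ∂P/∂y = 26,
    ∂Q/∂x - ∂P/∂y = 78x^2 + 26.

D is the region 0 ≤ x ≤ 2, 0 ≤ y ≤ 6. Evaluating the double integral:

    ∬_D (78x^2 + 26) dA = ∫_0^{2} ∫_0^{6} (78x^2 + 26) dy dx.

Inner (y from 0 to 6): 468x^2 + 156.
Outer (x from 0 to 2): 1560.

Therefore ∮_C P dx + Q dy = 1560.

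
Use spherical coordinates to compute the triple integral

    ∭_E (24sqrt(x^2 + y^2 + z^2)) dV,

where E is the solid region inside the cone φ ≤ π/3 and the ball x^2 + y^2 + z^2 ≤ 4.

In spherical coordinates, x = ρ sin(φ) cos(θ), y = ρ sin(φ) sin(θ), z = ρ cos(φ), and dV = ρ^2 sin(φ) dρ dφ dθ.

The integrand becomes 24ρ, so

    ∭_E (24sqrt(x^2 + y^2 + z^2)) dV = ∫_{0}^{2π} ∫_{0}^{π/3} ∫_{0}^{2} (24ρ) · ρ^2 sin(φ) dρ dφ dθ.

Inner (ρ): 96sin(φ).
Middle (φ): 48.
Outer (θ): 96π.

Therefore the triple integral equals 96π.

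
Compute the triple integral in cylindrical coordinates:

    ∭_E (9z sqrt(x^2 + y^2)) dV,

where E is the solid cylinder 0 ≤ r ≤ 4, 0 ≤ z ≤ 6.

In cylindrical coordinates, x = r cos(θ), y = r sin(θ), z = z, and dV = r dr dθ dz.

The integrand becomes 9r z, so

    ∭_E (9z sqrt(x^2 + y^2)) dV = ∫_{0}^{2π} ∫_{0}^{4} ∫_{0}^{6} (9r z) · r dz dr dθ.

Inner (z): 162r^2.
Middle (r from 0 to 4): 3456.
Outer (θ): 6912π.

Therefore the triple integral equals 6912π.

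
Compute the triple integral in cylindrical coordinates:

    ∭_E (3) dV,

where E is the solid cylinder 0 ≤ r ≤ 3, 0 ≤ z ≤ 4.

In cylindrical coordinates, x = r cos(θ), y = r sin(θ), z = z, and dV = r dr dθ dz.

The integrand becomes 3, so

    ∭_E (3) dV = ∫_{0}^{2π} ∫_{0}^{3} ∫_{0}^{4} (3) · r dz dr dθ.

Inner (z): 12r.
Middle (r from 0 to 3): 54.
Outer (θ): 108π.

Therefore the triple integral equals 108π.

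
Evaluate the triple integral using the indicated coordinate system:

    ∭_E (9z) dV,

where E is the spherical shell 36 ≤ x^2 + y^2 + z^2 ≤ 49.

In spherical coordinates, x = ρ sin(φ) cos(θ), y = ρ sin(φ) sin(θ), z = ρ cos(φ), and dV = ρ^2 sin(φ) dρ dφ dθ.

The integrand becomes 9ρ cos(φ), so

    ∭_E (9z) dV = ∫_{0}^{2π} ∫_{0}^{π} ∫_{6}^{7} (9ρ cos(φ)) · ρ^2 sin(φ) dρ dφ dθ.

Inner (ρ): 9945sin(2φ)/8.
Middle (φ): 0.
Outer (θ): 0.

Therefore the triple integral equals 0.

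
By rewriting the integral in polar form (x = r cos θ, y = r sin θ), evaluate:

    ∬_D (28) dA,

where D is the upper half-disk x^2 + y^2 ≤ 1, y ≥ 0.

The region D is 0 ≤ r ≤ 1, 0 ≤ θ ≤ π in polar coordinates, where x = r cos(θ), y = r sin(θ), and dA = r dr dθ.

Under the substitution, the integrand becomes 28, so

    ∬_D (28) dA = ∫_{0}^{π} ∫_{0}^{1} (28) · r dr dθ.

Inner integral (in r): ∫_{0}^{1} (28) · r dr = 14.

Outer integral (in θ): ∫_{0}^{π} (14) dθ = 14π.

Therefore ∬_D (28) dA = 14π.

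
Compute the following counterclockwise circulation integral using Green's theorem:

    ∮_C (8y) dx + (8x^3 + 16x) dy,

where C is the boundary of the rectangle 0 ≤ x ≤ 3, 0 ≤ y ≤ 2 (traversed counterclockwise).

Green's theorem converts the closed line integral into a double integral over the enclosed region D:

    ∮_C P dx + Q dy = ∬_D (∂Q/∂x - ∂P/∂y) dA.

Here P = 8y, Q = 8x^3 + 16x, so

    ∂Q/∂x = 24x^2 + 16,    ∂P/∂y = 8,
    ∂Q/∂x - ∂P/∂y = 24x^2 + 8.

D is the region 0 ≤ x ≤ 3, 0 ≤ y ≤ 2. Evaluating the double integral:

    ∬_D (24x^2 + 8) dA = ∫_0^{3} ∫_0^{2} (24x^2 + 8) dy dx.

Inner (y from 0 to 2): 48x^2 + 16.
Outer (x from 0 to 3): 480.

Therefore ∮_C P dx + Q dy = 480.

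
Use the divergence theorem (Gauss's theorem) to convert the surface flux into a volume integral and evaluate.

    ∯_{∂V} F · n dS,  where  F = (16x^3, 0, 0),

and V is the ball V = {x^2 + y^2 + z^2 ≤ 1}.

By the divergence theorem,

    ∯_{∂V} F · n dS = ∭_V (∇ · F) dV.

Compute the divergence:
    ∇ · F = ∂F_x/∂x + ∂F_y/∂y + ∂F_z/∂z = 48x^2 + 0 + 0 = 48x^2.

In spherical coordinates, x = ρ sin(φ) cos(θ), y = ρ sin(φ) sin(θ), z = ρ cos(φ), dV = ρ^2 sin(φ) dρ dφ dθ, with 0 ≤ ρ ≤ 1, 0 ≤ φ ≤ π, 0 ≤ θ ≤ 2π.

The integrand, after substitution and multiplying by the volume element, becomes (48ρ^2sin(φ)^2cos(θ)^2) · ρ^2 sin(φ), so

    ∭_V (∇·F) dV = ∫_0^{2π} ∫_0^{π} ∫_0^{1} (48ρ^2sin(φ)^2cos(θ)^2) · ρ^2 sin(φ) dρ dφ dθ.

Inner (ρ from 0 to 1): 48sin(φ)^3cos(θ)^2/5.
Middle (φ from 0 to π): 64cos(θ)^2/5.
Outer (θ from 0 to 2π): 64π/5.

Therefore ∯_{∂V} F · n dS = 64π/5.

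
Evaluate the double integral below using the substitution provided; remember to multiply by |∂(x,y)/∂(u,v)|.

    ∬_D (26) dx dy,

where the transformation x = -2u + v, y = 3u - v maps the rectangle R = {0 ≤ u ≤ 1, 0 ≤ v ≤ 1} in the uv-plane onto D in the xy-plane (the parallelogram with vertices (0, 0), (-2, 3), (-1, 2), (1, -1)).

Compute the Jacobian determinant of (x, y) with respect to (u, v):

    ∂(x,y)/∂(u,v) = | -2  1 | = (-2)(-1) - (1)(3) = -1.
                   | 3  -1 |

Its absolute value is |J| = 1 (the area scaling factor).

Substituting x = -2u + v, y = 3u - v into the integrand,

    26 → 26,

so the integral becomes

    ∬_R (26) · |J| du dv = ∫_0^1 ∫_0^1 (26) dv du.

Inner (v): 26.
Outer (u): 26.

Therefore ∬_D (26) dx dy = 26.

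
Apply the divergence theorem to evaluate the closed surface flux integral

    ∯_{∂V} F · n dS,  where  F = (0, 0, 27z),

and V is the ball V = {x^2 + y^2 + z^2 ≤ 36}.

By the divergence theorem,

    ∯_{∂V} F · n dS = ∭_V (∇ · F) dV.

Compute the divergence:
    ∇ · F = ∂F_x/∂x + ∂F_y/∂y + ∂F_z/∂z = 0 + 0 + 27 = 27.

In spherical coordinates, x = ρ sin(φ) cos(θ), y = ρ sin(φ) sin(θ), z = ρ cos(φ), dV = ρ^2 sin(φ) dρ dφ dθ, with 0 ≤ ρ ≤ 6, 0 ≤ φ ≤ π, 0 ≤ θ ≤ 2π.

The integrand, after substitution and multiplying by the volume element, becomes (27) · ρ^2 sin(φ), so

    ∭_V (∇·F) dV = ∫_0^{2π} ∫_0^{π} ∫_0^{6} (27) · ρ^2 sin(φ) dρ dφ dθ.

Inner (ρ from 0 to 6): 1944sin(φ).
Middle (φ from 0 to π): 3888.
Outer (θ from 0 to 2π): 7776π.

Therefore ∯_{∂V} F · n dS = 7776π.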